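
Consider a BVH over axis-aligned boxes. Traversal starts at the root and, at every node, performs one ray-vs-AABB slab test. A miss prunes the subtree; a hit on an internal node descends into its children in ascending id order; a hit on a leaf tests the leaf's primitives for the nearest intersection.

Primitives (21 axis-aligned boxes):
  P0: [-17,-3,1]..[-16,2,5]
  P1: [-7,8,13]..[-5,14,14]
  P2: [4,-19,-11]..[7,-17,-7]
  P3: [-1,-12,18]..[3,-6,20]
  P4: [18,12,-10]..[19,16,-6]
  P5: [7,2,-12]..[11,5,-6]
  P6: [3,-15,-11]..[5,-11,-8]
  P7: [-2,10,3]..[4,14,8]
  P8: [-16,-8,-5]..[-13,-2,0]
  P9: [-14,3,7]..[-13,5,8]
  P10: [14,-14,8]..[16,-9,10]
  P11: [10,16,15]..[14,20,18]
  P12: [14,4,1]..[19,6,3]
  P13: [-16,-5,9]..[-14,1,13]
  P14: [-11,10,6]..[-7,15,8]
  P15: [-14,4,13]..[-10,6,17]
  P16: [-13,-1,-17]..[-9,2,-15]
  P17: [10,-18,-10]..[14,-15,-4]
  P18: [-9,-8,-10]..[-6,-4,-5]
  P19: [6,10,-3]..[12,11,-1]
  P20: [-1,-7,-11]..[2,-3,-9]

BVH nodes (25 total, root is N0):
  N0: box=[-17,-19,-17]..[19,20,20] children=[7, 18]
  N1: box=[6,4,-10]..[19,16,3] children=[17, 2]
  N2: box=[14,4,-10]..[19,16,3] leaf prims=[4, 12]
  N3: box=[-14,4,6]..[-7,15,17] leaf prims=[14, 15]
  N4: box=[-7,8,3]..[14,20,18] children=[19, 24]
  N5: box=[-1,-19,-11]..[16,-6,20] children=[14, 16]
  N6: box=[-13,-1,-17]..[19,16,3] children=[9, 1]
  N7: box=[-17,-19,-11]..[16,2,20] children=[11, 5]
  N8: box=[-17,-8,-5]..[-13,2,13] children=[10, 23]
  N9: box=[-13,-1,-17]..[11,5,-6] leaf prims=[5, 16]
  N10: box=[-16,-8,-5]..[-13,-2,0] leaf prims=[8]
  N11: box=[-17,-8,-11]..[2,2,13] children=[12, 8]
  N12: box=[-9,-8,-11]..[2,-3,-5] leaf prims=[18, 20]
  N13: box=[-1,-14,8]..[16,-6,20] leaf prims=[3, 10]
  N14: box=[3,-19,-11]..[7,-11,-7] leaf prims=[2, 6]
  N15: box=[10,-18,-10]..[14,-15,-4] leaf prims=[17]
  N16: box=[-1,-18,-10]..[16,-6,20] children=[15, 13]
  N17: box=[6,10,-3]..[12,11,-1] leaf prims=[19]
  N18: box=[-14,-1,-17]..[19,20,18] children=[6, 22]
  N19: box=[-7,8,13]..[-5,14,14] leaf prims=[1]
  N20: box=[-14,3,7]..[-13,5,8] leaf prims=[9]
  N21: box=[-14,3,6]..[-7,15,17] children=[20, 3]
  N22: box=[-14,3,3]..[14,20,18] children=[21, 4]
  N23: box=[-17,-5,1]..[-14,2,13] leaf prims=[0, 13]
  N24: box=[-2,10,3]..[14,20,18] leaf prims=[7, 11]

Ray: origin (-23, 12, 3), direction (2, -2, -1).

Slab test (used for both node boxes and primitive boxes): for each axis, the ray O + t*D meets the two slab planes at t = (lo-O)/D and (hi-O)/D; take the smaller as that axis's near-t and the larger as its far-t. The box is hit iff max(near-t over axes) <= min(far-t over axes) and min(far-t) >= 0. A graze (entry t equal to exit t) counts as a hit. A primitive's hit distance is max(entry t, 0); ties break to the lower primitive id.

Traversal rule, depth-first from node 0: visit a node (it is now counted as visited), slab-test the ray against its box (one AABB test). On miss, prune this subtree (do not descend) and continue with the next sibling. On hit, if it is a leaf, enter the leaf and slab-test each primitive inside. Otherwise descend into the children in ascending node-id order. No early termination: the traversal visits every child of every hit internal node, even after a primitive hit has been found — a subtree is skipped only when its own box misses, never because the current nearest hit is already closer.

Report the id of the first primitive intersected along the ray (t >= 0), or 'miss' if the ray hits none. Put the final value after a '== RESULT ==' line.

Walk:
N0 x:[3,21] y:[-4,31/2] z:[-17,20] -> hit [3,31/2], descend [7, 18]
  N7 x:[3,39/2] y:[5,31/2] z:[-17,14] -> hit [5,14], descend [5, 11]
    N5 x:[11,39/2] y:[9,31/2] z:[-17,14] -> hit [11,14], descend [14, 16]
      N14 x:[13,15] y:[23/2,31/2] z:[10,14] -> hit [13,14] leaf, test {P2(miss), P6@t=13}
      N16 x:[11,39/2] y:[9,15] z:[-17,13] -> hit [11,13], descend [13, 15]
        N13 x:[11,39/2] y:[9,13] z:[-17,-5] -> miss, prune
        N15 x:[33/2,37/2] y:[27/2,15] z:[7,13] -> miss, prune
    N11 x:[3,25/2] y:[5,10] z:[-10,14] -> hit [5,10], descend [8, 12]
      N8 x:[3,5] y:[5,10] z:[-10,8] -> hit [5,5], descend [10, 23]
        N10 x:[7/2,5] y:[7,10] z:[3,8] -> miss, prune
        N23 x:[3,9/2] y:[5,17/2] z:[-10,2] -> miss, prune
      N12 x:[7,25/2] y:[15/2,10] z:[8,14] -> hit [8,10] leaf, test {P18@t=8, P20(miss)}
  N18 x:[9/2,21] y:[-4,13/2] z:[-15,20] -> hit [9/2,13/2], descend [6, 22]
    N6 x:[5,21] y:[-2,13/2] z:[0,20] -> hit [5,13/2], descend [1, 9]
      N1 x:[29/2,21] y:[-2,4] z:[0,13] -> miss, prune
      N9 x:[5,17] y:[7/2,13/2] z:[9,20] -> miss, prune
    N22 x:[9/2,37/2] y:[-4,9/2] z:[-15,0] -> miss, prune

Summary -> nodes [0, 7, 5, 14, 16, 13, 15, 11, 8, 10, 23, 12, 18, 6, 1, 9, 22]; box-tests=17; leaf-entries=2; first=P18

== RESULT ==
18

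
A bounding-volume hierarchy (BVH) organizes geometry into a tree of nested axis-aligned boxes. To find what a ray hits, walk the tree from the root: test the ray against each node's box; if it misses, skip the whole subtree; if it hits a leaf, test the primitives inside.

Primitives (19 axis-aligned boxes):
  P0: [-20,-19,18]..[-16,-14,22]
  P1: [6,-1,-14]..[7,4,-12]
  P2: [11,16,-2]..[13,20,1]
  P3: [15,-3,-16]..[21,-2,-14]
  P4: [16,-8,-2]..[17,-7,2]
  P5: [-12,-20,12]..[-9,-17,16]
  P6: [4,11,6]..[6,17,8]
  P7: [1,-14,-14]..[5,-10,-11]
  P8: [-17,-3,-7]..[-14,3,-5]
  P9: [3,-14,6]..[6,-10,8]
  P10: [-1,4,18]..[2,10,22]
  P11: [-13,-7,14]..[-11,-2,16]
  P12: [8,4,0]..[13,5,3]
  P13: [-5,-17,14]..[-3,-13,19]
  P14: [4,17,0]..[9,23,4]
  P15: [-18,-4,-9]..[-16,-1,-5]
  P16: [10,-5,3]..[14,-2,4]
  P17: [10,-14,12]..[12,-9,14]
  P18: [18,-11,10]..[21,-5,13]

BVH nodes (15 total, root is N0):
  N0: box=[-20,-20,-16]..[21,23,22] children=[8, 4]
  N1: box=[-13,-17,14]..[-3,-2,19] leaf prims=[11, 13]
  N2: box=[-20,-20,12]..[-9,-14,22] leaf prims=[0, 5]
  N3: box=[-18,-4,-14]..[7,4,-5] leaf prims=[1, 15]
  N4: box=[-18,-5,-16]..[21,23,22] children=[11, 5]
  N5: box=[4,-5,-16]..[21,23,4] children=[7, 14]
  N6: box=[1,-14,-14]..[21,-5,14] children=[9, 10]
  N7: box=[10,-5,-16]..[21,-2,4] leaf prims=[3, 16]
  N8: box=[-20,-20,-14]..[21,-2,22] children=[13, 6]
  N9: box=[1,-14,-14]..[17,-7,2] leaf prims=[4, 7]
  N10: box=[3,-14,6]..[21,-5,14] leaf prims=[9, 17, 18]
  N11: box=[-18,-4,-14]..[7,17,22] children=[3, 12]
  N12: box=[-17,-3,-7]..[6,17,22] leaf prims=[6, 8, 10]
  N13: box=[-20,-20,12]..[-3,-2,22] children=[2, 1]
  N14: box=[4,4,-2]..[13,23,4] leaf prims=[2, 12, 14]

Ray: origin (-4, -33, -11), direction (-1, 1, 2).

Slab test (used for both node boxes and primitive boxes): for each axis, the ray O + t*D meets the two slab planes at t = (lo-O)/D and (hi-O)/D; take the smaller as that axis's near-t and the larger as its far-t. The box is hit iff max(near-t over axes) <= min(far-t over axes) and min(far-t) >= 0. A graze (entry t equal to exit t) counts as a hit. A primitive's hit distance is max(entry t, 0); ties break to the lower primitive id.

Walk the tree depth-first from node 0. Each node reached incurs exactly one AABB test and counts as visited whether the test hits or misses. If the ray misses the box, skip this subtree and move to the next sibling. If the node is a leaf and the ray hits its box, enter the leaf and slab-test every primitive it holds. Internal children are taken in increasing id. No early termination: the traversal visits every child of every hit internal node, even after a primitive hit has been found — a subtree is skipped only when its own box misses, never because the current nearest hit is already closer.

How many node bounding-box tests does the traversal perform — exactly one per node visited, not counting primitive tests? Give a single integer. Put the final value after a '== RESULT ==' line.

Traverse from the root:
N0 x:[-25,16] y:[13,56] z:[-5/2,33/2] -> hit [13,16], descend [4, 8]
  N4 x:[-25,14] y:[28,56] z:[-5/2,33/2] -> miss, prune
  N8 x:[-25,16] y:[13,31] z:[-3/2,33/2] -> hit [13,16], descend [6, 13]
    N6 x:[-25,-5] y:[19,28] z:[-3/2,25/2] -> miss, prune
    N13 x:[-1,16] y:[13,31] z:[23/2,33/2] -> hit [13,16], descend [1, 2]
      N1 x:[-1,9] y:[16,31] z:[25/2,15] -> miss, prune
      N2 x:[5,16] y:[13,19] z:[23/2,33/2] -> hit [13,16] leaf, test {P0@t=29/2, P5(miss)}

7 AABB tests over nodes [0, 4, 8, 6, 13, 1, 2]; 1 leaf entered; closest P0.

== RESULT ==
7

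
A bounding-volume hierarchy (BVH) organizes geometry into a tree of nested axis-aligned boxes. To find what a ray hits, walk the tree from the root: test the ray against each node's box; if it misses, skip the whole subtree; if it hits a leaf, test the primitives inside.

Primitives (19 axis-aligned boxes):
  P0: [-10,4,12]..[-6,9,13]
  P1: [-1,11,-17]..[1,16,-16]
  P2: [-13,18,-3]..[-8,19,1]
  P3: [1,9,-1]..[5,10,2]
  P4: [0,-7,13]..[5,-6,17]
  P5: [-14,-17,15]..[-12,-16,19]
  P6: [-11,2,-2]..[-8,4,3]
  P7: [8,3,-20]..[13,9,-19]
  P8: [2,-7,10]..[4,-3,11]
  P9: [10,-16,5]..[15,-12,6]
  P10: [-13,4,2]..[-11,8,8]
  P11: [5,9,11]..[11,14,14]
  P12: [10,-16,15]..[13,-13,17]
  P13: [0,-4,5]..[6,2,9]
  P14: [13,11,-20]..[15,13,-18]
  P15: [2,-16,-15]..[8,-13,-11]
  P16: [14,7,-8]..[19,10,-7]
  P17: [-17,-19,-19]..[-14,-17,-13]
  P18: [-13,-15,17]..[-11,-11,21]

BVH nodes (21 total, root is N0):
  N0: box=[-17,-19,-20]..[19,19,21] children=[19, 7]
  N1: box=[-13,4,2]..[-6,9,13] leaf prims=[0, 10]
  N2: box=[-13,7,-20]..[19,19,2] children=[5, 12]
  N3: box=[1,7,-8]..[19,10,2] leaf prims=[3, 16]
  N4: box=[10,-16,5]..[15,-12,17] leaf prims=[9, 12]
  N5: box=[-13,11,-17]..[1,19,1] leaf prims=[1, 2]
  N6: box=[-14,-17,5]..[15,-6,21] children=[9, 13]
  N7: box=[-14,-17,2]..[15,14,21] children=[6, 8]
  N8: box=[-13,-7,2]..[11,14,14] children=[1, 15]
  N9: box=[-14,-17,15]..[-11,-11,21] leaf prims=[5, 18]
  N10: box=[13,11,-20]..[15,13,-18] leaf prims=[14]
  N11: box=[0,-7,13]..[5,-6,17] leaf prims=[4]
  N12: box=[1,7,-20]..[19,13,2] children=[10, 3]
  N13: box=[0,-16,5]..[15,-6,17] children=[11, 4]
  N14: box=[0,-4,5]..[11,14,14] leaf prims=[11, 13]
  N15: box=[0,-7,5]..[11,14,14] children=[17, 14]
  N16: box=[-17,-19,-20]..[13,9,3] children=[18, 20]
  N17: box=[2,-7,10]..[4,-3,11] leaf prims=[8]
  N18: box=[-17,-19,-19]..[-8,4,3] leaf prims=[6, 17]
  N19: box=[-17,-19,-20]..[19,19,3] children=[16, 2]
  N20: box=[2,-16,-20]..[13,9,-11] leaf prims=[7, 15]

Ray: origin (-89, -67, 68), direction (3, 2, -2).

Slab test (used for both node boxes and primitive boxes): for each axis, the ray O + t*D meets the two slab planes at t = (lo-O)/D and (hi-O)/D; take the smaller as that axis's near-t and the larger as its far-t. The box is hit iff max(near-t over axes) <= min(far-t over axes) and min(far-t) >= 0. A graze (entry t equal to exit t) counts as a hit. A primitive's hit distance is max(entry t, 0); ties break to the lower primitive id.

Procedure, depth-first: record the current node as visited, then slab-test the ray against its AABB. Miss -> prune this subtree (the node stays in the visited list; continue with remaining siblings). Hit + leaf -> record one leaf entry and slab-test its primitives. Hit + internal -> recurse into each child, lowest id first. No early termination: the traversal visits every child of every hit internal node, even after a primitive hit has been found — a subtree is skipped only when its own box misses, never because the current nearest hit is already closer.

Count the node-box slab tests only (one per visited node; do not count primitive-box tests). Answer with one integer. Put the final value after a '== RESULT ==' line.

Trace the traversal:
N0 x:[24,36] y:[24,43] z:[47/2,44] -> hit [24,36], descend [7, 19]
  N7 x:[25,104/3] y:[25,81/2] z:[47/2,33] -> hit [25,33], descend [6, 8]
    N6 x:[25,104/3] y:[25,61/2] z:[47/2,63/2] -> hit [25,61/2], descend [9, 13]
      N9 x:[25,26] y:[25,28] z:[47/2,53/2] -> hit [25,26] leaf, test {P5@t=25, P18(miss)}
      N13 x:[89/3,104/3] y:[51/2,61/2] z:[51/2,63/2] -> hit [89/3,61/2], descend [4, 11]
        N4 x:[33,104/3] y:[51/2,55/2] z:[51/2,63/2] -> miss, prune
        N11 x:[89/3,94/3] y:[30,61/2] z:[51/2,55/2] -> miss, prune
    N8 x:[76/3,100/3] y:[30,81/2] z:[27,33] -> hit [30,33], descend [1, 15]
      N1 x:[76/3,83/3] y:[71/2,38] z:[55/2,33] -> miss, prune
      N15 x:[89/3,100/3] y:[30,81/2] z:[27,63/2] -> hit [30,63/2], descend [14, 17]
        N14 x:[89/3,100/3] y:[63/2,81/2] z:[27,63/2] -> hit [63/2,63/2] leaf, test {P11(miss), P13@t=63/2}
        N17 x:[91/3,31] y:[30,32] z:[57/2,29] -> miss, prune
  N19 x:[24,36] y:[24,43] z:[65/2,44] -> hit [65/2,36], descend [2, 16]
    N2 x:[76/3,36] y:[37,43] z:[33,44] -> miss, prune
    N16 x:[24,34] y:[24,38] z:[65/2,44] -> hit [65/2,34], descend [18, 20]
      N18 x:[24,27] y:[24,71/2] z:[65/2,87/2] -> miss, prune
      N20 x:[91/3,34] y:[51/2,38] z:[79/2,44] -> miss, prune

Visited [0, 7, 6, 9, 13, 4, 11, 8, 1, 15, 14, 17, 19, 2, 16, 18, 20]. Tests: 17 box, 2 leaf. Nearest: P5.

== RESULT ==
17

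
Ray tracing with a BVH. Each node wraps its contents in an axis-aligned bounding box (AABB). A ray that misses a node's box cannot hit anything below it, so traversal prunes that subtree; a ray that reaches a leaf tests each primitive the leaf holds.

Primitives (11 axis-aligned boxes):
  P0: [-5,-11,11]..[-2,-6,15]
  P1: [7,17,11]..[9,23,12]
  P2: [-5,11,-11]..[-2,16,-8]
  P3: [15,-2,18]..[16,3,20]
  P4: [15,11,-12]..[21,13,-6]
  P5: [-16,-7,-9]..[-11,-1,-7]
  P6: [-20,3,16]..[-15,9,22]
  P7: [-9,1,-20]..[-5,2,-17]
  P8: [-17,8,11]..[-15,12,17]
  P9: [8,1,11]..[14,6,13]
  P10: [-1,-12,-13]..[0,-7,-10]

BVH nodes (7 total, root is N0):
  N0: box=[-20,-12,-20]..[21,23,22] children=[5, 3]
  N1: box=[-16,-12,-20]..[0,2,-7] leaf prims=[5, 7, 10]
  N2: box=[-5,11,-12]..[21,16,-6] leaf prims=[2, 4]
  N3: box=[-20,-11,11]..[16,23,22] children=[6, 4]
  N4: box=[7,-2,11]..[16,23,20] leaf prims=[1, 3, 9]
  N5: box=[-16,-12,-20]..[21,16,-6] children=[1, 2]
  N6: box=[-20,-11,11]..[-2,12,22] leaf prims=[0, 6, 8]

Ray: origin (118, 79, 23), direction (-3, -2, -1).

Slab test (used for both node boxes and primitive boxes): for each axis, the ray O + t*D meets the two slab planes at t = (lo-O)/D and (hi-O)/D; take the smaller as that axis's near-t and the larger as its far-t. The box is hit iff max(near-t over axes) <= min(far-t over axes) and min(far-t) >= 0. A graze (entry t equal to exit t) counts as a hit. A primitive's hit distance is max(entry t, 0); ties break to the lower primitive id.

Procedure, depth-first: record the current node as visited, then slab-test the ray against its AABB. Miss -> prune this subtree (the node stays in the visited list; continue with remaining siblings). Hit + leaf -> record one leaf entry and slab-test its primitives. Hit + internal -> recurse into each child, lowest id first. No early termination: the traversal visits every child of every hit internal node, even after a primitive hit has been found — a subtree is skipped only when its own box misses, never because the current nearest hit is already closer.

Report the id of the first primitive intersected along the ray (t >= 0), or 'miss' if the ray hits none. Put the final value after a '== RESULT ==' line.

Trace the traversal:
N0 x:[97/3,46] y:[28,91/2] z:[1,43] -> hit [97/3,43], descend [3, 5]
  N3 x:[34,46] y:[28,45] z:[1,12] -> miss, prune
  N5 x:[97/3,134/3] y:[63/2,91/2] z:[29,43] -> hit [97/3,43], descend [1, 2]
    N1 x:[118/3,134/3] y:[77/2,91/2] z:[30,43] -> hit [118/3,43] leaf, test {P5(miss), P7(miss), P10(miss)}
    N2 x:[97/3,41] y:[63/2,34] z:[29,35] -> hit [97/3,34] leaf, test {P2(miss), P4@t=33}

Visited [0, 3, 5, 1, 2]. Tests: 5 box, 2 leaf. Nearest: P4.

== RESULT ==
4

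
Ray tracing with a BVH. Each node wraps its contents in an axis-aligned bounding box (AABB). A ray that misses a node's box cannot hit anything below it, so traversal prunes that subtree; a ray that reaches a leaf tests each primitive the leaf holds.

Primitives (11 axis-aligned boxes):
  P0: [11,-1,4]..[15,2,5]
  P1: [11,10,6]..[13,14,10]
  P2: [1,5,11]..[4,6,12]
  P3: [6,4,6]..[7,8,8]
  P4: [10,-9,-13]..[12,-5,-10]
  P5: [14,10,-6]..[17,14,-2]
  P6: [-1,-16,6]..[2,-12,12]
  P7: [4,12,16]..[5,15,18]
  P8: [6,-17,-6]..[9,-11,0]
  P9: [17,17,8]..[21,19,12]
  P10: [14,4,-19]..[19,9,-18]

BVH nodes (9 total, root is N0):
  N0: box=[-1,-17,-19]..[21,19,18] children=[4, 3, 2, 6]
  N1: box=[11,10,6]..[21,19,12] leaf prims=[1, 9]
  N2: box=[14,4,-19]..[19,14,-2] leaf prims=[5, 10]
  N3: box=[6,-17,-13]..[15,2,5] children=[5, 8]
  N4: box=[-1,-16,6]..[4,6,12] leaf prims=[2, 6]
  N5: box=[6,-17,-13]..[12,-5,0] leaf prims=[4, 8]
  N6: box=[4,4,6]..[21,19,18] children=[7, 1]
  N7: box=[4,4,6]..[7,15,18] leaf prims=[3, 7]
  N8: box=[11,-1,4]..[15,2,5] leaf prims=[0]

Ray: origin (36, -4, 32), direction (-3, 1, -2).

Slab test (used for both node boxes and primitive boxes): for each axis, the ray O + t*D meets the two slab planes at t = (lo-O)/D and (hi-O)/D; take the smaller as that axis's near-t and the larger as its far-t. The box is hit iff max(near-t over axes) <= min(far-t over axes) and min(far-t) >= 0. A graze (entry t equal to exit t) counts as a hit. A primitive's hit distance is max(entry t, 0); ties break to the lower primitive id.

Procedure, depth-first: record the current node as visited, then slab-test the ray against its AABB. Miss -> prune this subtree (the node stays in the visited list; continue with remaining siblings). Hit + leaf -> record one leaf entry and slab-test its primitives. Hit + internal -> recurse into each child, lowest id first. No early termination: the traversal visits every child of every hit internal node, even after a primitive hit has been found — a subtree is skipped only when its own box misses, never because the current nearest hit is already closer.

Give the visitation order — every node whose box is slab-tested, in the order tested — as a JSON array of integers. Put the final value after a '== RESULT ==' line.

Traverse from the root:
N0 x:[5,37/3] y:[-13,23] z:[7,51/2] -> hit [7,37/3], descend [2, 3, 4, 6]
  N2 x:[17/3,22/3] y:[8,18] z:[17,51/2] -> miss, prune
  N3 x:[7,10] y:[-13,6] z:[27/2,45/2] -> miss, prune
  N4 x:[32/3,37/3] y:[-12,10] z:[10,13] -> miss, prune
  N6 x:[5,32/3] y:[8,23] z:[7,13] -> hit [8,32/3], descend [1, 7]
    N1 x:[5,25/3] y:[14,23] z:[10,13] -> miss, prune
    N7 x:[29/3,32/3] y:[8,19] z:[7,13] -> hit [29/3,32/3] leaf, test {P3(miss), P7(miss)}

Summary -> nodes [0, 2, 3, 4, 6, 1, 7]; box-tests=7; leaf-entries=1; first=miss

== RESULT ==
[0, 2, 3, 4, 6, 1, 7]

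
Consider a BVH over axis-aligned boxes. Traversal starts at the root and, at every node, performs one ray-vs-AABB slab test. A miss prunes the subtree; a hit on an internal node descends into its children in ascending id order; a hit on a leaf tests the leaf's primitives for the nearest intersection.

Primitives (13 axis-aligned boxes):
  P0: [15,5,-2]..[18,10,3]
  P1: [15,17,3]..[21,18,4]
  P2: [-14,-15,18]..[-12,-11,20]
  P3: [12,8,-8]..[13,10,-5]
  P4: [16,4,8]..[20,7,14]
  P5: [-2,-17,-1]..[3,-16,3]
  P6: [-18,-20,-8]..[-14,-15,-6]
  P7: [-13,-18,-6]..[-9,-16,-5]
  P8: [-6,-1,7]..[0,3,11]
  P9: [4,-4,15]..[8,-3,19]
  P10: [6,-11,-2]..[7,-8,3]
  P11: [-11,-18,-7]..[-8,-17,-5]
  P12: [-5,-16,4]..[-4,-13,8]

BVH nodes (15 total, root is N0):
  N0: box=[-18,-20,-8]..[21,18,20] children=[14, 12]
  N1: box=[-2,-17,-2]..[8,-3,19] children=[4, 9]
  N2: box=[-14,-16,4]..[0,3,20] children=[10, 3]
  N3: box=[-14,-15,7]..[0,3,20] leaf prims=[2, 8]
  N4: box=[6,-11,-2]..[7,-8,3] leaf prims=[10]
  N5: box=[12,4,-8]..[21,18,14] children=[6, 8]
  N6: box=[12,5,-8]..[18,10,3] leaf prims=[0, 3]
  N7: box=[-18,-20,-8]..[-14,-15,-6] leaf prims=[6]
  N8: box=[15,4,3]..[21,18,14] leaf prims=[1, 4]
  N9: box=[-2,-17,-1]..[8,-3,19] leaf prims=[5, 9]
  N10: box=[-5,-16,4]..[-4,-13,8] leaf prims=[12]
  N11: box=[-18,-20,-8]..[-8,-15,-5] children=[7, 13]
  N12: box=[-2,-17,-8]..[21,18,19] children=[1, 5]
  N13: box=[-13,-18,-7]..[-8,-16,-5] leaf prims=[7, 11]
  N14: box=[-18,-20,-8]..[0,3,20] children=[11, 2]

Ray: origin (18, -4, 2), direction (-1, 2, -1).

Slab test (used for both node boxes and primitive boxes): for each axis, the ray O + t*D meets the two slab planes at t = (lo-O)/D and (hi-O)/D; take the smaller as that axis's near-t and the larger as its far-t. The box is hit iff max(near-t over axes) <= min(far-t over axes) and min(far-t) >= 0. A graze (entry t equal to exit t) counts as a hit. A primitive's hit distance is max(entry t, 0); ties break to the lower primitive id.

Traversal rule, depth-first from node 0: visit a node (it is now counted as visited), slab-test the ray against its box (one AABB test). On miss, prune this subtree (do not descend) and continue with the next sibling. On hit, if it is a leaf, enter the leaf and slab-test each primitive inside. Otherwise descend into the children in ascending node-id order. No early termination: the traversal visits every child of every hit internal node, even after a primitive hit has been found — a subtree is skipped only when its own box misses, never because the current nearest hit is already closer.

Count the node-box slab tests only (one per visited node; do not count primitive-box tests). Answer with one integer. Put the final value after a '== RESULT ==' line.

Trace the traversal:
N0 x:[-3,36] y:[-8,11] z:[-18,10] -> hit [-3,10], descend [12, 14]
  N12 x:[-3,20] y:[-13/2,11] z:[-17,10] -> hit [-3,10], descend [1, 5]
    N1 x:[10,20] y:[-13/2,1/2] z:[-17,4] -> miss, prune
    N5 x:[-3,6] y:[4,11] z:[-12,10] -> hit [4,6], descend [6, 8]
      N6 x:[0,6] y:[9/2,7] z:[-1,10] -> hit [9/2,6] leaf, test {P0(miss), P3(miss)}
      N8 x:[-3,3] y:[4,11] z:[-12,-1] -> miss, prune
  N14 x:[18,36] y:[-8,7/2] z:[-18,10] -> miss, prune

Visited [0, 12, 1, 5, 6, 8, 14]. Tests: 7 box, 1 leaf. Nearest: miss.

== RESULT ==
7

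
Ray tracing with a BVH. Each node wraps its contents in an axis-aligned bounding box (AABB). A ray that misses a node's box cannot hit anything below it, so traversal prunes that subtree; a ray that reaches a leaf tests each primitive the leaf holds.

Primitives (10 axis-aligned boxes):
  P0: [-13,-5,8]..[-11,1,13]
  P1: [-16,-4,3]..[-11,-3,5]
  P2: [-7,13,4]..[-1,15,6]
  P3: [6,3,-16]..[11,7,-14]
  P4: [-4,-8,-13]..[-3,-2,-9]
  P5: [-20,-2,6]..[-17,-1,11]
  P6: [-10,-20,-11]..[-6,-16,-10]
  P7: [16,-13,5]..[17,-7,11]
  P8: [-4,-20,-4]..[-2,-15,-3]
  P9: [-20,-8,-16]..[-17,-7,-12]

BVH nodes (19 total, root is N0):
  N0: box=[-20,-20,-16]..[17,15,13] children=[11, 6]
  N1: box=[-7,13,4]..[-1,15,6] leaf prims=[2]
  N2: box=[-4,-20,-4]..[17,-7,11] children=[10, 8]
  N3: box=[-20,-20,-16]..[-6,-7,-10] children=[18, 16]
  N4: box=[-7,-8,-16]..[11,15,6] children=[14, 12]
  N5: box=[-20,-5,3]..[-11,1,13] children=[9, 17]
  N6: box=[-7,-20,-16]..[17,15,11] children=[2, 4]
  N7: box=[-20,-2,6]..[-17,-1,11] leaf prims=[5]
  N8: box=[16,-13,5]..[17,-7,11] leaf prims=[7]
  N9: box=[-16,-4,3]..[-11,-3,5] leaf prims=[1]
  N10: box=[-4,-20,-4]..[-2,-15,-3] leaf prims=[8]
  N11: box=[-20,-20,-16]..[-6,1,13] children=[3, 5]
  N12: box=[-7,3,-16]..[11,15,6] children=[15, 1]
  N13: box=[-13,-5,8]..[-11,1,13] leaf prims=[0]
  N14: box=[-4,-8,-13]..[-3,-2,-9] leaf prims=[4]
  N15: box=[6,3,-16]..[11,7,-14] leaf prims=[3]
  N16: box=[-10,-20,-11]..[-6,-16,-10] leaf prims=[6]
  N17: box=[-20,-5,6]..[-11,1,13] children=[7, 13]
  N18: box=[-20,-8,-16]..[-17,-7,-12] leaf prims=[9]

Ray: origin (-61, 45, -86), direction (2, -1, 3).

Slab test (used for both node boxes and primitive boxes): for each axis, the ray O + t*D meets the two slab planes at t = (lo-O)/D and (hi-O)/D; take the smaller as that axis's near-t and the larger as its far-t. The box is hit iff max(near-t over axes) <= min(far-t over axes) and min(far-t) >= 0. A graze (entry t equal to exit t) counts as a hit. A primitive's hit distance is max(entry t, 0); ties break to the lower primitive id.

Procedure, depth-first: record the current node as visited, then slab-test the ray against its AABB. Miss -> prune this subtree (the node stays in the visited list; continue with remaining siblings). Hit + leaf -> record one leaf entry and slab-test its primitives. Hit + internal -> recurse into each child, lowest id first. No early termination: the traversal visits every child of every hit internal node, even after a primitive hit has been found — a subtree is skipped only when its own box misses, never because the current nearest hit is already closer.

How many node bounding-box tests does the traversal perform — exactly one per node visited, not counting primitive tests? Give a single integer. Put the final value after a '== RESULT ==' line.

Walk:
N0 x:[41/2,39] y:[30,65] z:[70/3,33] -> hit [30,33], descend [6, 11]
  N6 x:[27,39] y:[30,65] z:[70/3,97/3] -> hit [30,97/3], descend [2, 4]
    N2 x:[57/2,39] y:[52,65] z:[82/3,97/3] -> miss, prune
    N4 x:[27,36] y:[30,53] z:[70/3,92/3] -> hit [30,92/3], descend [12, 14]
      N12 x:[27,36] y:[30,42] z:[70/3,92/3] -> hit [30,92/3], descend [1, 15]
        N1 x:[27,30] y:[30,32] z:[30,92/3] -> hit [30,30] leaf, test {P2@t=30}
        N15 x:[67/2,36] y:[38,42] z:[70/3,24] -> miss, prune
      N14 x:[57/2,29] y:[47,53] z:[73/3,77/3] -> miss, prune
  N11 x:[41/2,55/2] y:[44,65] z:[70/3,33] -> miss, prune

order=[0, 6, 2, 4, 12, 1, 15, 14, 11]  |boxes|=9  |leaves|=1  hit=P2

== RESULT ==
9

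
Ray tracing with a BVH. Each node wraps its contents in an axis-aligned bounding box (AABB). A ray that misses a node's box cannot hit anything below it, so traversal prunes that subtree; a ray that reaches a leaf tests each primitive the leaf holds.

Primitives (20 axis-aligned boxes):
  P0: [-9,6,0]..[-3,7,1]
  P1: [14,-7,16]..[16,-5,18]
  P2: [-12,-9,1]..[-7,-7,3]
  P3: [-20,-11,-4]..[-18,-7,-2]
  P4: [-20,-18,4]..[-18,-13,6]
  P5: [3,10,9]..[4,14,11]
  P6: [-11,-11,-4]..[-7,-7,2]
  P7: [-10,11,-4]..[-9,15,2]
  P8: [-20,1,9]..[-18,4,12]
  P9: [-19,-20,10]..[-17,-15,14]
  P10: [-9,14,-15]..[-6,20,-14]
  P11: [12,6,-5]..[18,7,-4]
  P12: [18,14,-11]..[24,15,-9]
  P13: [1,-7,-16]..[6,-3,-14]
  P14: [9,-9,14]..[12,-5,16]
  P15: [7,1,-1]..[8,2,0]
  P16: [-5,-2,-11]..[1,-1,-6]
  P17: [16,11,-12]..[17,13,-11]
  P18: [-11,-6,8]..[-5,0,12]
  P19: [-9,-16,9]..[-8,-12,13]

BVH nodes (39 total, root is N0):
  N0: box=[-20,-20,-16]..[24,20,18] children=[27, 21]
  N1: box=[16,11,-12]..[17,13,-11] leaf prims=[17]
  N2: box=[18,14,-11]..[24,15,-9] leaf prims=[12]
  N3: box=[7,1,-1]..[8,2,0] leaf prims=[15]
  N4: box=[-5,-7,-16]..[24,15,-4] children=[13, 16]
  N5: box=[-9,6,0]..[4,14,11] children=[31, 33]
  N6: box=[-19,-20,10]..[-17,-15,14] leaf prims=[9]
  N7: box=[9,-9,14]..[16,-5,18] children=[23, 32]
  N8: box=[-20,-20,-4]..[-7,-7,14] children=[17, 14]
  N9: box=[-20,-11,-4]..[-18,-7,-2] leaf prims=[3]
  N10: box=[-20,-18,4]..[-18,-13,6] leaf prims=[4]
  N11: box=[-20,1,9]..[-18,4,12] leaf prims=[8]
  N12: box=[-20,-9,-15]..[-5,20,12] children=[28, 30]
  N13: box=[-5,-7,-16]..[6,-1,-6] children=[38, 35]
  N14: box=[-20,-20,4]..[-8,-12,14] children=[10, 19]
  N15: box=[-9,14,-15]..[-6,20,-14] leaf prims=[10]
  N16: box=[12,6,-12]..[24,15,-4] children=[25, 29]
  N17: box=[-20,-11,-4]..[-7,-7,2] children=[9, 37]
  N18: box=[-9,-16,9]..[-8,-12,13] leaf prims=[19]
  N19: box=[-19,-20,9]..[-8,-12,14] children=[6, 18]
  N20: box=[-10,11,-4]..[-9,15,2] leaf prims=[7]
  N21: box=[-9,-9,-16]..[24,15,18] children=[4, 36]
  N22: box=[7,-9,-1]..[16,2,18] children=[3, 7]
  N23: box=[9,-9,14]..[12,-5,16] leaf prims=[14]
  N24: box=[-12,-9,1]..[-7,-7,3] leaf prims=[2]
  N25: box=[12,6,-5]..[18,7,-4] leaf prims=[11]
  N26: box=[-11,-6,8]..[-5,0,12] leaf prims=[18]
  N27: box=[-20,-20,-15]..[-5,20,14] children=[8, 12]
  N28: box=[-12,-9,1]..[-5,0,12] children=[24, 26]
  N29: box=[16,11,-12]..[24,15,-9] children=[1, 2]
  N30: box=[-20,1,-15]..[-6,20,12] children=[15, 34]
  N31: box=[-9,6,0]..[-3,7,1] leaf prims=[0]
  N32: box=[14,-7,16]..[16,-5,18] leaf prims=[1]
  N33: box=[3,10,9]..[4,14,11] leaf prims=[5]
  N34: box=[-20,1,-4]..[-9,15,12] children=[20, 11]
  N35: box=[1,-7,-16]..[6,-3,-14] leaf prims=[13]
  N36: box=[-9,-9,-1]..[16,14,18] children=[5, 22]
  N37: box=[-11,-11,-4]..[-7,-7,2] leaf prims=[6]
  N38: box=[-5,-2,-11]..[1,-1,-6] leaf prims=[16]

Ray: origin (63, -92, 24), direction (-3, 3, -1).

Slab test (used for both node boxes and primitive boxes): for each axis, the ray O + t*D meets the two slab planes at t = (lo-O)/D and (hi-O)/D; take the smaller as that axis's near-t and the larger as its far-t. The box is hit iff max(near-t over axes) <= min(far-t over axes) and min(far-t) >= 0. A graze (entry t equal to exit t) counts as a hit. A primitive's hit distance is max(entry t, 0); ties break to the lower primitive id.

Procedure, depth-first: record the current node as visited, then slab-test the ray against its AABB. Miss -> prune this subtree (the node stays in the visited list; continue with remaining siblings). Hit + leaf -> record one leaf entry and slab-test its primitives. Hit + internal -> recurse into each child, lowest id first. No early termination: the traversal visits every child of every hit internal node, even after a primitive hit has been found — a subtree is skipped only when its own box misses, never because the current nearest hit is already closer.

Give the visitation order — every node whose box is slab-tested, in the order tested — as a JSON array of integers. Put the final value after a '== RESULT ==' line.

Traverse from the root:
N0 x:[13,83/3] y:[24,112/3] z:[6,40] -> hit [24,83/3], descend [21, 27]
  N21 x:[13,24] y:[83/3,107/3] z:[6,40] -> miss, prune
  N27 x:[68/3,83/3] y:[24,112/3] z:[10,39] -> hit [24,83/3], descend [8, 12]
    N8 x:[70/3,83/3] y:[24,85/3] z:[10,28] -> hit [24,83/3], descend [14, 17]
      N14 x:[71/3,83/3] y:[24,80/3] z:[10,20] -> miss, prune
      N17 x:[70/3,83/3] y:[27,85/3] z:[22,28] -> hit [27,83/3], descend [9, 37]
        N9 x:[27,83/3] y:[27,85/3] z:[26,28] -> hit [27,83/3] leaf, test {P3@t=27}
        N37 x:[70/3,74/3] y:[27,85/3] z:[22,28] -> miss, prune
    N12 x:[68/3,83/3] y:[83/3,112/3] z:[12,39] -> hit [83/3,83/3], descend [28, 30]
      N28 x:[68/3,25] y:[83/3,92/3] z:[12,23] -> miss, prune
      N30 x:[23,83/3] y:[31,112/3] z:[12,39] -> miss, prune

Visited [0, 21, 27, 8, 14, 17, 9, 37, 12, 28, 30]. Tests: 11 box, 1 leaf. Nearest: P3.

== RESULT ==
[0, 21, 27, 8, 14, 17, 9, 37, 12, 28, 30]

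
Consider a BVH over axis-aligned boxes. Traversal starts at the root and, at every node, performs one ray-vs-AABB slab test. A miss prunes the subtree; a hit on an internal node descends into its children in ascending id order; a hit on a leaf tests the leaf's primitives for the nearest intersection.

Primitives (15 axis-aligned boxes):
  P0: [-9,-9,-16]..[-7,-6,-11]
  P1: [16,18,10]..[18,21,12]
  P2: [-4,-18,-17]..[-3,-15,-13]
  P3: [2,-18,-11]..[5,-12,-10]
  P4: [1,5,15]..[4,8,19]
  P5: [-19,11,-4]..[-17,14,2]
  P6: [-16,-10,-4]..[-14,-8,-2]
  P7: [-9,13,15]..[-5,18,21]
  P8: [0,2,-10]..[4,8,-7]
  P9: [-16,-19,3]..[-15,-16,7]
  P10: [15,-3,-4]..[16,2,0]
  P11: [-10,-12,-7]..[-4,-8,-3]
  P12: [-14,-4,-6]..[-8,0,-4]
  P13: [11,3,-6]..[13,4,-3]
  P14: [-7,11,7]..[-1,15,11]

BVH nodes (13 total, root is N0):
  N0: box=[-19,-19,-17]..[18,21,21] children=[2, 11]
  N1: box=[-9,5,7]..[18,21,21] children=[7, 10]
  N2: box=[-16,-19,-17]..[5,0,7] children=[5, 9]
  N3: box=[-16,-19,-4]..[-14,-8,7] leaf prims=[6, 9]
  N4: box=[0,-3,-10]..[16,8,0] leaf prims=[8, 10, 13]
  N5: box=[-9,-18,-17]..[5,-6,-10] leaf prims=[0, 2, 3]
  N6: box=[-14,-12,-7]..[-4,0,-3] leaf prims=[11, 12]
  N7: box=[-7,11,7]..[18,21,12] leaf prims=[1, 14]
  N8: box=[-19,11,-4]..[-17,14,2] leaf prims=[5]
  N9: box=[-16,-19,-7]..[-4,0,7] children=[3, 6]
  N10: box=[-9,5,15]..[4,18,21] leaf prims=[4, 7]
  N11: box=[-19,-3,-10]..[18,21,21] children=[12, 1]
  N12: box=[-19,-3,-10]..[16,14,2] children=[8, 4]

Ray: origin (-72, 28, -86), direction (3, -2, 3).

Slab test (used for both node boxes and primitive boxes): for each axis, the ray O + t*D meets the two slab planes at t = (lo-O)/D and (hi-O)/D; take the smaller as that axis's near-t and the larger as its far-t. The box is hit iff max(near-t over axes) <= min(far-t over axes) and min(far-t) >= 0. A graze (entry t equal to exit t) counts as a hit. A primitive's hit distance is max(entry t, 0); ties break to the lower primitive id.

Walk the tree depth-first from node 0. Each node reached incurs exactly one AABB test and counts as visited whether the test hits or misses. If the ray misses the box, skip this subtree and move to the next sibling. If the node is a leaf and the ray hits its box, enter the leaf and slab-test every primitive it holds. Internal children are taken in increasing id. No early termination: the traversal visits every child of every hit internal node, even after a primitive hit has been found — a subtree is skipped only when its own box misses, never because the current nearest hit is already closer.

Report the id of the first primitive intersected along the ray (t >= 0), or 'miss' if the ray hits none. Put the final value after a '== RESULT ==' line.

Walk:
N0 x:[53/3,30] y:[7/2,47/2] z:[23,107/3] -> hit [23,47/2], descend [2, 11]
  N2 x:[56/3,77/3] y:[14,47/2] z:[23,31] -> hit [23,47/2], descend [5, 9]
    N5 x:[21,77/3] y:[17,23] z:[23,76/3] -> hit [23,23] leaf, test {P0(miss), P2@t=23, P3(miss)}
    N9 x:[56/3,68/3] y:[14,47/2] z:[79/3,31] -> miss, prune
  N11 x:[53/3,30] y:[7/2,31/2] z:[76/3,107/3] -> miss, prune

order=[0, 2, 5, 9, 11]  |boxes|=5  |leaves|=1  hit=P2

== RESULT ==
2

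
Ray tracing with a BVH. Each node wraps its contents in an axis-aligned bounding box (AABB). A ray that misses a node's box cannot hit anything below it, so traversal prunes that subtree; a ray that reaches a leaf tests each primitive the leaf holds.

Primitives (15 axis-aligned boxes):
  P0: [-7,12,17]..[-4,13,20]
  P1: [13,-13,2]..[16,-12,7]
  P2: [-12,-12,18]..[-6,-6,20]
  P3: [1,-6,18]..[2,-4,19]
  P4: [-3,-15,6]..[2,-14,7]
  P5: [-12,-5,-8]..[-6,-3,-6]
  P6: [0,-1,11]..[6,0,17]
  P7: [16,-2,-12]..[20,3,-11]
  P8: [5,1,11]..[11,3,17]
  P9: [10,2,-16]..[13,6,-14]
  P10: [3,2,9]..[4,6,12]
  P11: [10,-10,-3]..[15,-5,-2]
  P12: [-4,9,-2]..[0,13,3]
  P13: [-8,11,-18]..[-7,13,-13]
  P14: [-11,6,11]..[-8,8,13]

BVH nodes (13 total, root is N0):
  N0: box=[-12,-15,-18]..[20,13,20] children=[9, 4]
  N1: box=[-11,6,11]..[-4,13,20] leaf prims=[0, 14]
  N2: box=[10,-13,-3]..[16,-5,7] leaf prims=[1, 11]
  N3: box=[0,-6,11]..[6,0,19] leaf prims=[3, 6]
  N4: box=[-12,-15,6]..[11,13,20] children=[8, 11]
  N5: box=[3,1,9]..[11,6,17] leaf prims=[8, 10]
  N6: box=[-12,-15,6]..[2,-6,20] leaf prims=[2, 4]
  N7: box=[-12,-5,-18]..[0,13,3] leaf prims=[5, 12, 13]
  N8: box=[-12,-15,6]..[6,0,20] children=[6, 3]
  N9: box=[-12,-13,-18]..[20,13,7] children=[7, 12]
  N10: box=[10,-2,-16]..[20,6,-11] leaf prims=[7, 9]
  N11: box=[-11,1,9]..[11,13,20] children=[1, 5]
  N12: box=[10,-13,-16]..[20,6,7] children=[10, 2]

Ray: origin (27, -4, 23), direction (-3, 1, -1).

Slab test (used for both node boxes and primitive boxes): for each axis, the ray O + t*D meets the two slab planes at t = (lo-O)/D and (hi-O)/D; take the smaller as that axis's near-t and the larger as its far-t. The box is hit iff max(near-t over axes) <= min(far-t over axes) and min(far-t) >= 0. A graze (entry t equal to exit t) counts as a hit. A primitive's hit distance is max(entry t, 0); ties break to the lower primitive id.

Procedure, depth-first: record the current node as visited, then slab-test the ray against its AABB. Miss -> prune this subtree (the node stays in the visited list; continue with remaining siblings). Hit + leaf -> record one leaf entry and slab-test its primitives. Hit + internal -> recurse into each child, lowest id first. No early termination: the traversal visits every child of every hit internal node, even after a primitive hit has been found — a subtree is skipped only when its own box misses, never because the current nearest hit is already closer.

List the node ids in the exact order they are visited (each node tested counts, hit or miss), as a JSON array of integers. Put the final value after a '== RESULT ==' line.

Walk:
N0 x:[7/3,13] y:[-11,17] z:[3,41] -> hit [3,13], descend [4, 9]
  N4 x:[16/3,13] y:[-11,17] z:[3,17] -> hit [16/3,13], descend [8, 11]
    N8 x:[7,13] y:[-11,4] z:[3,17] -> miss, prune
    N11 x:[16/3,38/3] y:[5,17] z:[3,14] -> hit [16/3,38/3], descend [1, 5]
      N1 x:[31/3,38/3] y:[10,17] z:[3,12] -> hit [31/3,12] leaf, test {P0(miss), P14@t=35/3}
      N5 x:[16/3,8] y:[5,10] z:[6,14] -> hit [6,8] leaf, test {P8@t=6, P10(miss)}
  N9 x:[7/3,13] y:[-9,17] z:[16,41] -> miss, prune

Visited [0, 4, 8, 11, 1, 5, 9]. Tests: 7 box, 2 leaf. Nearest: P8.

== RESULT ==
[0, 4, 8, 11, 1, 5, 9]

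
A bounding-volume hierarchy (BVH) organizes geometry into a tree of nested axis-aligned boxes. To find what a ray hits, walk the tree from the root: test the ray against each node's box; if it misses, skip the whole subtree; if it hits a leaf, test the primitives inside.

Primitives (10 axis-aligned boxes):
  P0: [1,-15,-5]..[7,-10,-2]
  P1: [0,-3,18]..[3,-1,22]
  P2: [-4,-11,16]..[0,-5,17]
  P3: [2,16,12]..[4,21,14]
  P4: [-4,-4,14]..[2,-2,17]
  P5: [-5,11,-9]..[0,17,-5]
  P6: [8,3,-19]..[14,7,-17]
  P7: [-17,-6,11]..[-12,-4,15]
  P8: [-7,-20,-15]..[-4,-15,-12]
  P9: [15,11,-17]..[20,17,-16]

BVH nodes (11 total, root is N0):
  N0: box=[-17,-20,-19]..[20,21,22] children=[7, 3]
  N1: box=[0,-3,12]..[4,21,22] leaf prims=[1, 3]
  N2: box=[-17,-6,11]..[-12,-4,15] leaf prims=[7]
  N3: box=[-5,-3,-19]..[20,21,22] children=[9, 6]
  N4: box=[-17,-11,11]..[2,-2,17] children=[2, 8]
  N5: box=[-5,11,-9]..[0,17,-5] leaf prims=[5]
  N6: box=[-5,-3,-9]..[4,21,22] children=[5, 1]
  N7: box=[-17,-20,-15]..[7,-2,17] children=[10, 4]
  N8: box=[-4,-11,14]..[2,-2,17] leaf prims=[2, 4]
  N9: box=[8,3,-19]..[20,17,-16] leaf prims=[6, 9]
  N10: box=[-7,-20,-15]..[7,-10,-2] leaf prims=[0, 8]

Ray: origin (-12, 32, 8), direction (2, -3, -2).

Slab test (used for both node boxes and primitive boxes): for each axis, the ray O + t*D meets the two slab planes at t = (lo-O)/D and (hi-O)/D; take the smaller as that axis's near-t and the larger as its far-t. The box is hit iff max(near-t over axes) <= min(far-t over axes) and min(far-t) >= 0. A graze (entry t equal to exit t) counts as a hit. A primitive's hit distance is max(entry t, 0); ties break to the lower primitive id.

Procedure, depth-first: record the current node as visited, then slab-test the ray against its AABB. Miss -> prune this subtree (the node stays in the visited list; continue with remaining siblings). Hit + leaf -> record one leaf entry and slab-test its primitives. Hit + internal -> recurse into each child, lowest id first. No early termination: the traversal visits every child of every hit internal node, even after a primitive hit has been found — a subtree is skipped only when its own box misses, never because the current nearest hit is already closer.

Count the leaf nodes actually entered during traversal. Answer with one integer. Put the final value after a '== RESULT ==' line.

Walk:
N0 x:[-5/2,16] y:[11/3,52/3] z:[-7,27/2] -> hit [11/3,27/2], descend [3, 7]
  N3 x:[7/2,16] y:[11/3,35/3] z:[-7,27/2] -> hit [11/3,35/3], descend [6, 9]
    N6 x:[7/2,8] y:[11/3,35/3] z:[-7,17/2] -> hit [11/3,8], descend [1, 5]
      N1 x:[6,8] y:[11/3,35/3] z:[-7,-2] -> miss, prune
      N5 x:[7/2,6] y:[5,7] z:[13/2,17/2] -> miss, prune
    N9 x:[10,16] y:[5,29/3] z:[12,27/2] -> miss, prune
  N7 x:[-5/2,19/2] y:[34/3,52/3] z:[-9/2,23/2] -> miss, prune

7 AABB tests over nodes [0, 3, 6, 1, 5, 9, 7]; 0 leaves entered; closest miss.

== RESULT ==
0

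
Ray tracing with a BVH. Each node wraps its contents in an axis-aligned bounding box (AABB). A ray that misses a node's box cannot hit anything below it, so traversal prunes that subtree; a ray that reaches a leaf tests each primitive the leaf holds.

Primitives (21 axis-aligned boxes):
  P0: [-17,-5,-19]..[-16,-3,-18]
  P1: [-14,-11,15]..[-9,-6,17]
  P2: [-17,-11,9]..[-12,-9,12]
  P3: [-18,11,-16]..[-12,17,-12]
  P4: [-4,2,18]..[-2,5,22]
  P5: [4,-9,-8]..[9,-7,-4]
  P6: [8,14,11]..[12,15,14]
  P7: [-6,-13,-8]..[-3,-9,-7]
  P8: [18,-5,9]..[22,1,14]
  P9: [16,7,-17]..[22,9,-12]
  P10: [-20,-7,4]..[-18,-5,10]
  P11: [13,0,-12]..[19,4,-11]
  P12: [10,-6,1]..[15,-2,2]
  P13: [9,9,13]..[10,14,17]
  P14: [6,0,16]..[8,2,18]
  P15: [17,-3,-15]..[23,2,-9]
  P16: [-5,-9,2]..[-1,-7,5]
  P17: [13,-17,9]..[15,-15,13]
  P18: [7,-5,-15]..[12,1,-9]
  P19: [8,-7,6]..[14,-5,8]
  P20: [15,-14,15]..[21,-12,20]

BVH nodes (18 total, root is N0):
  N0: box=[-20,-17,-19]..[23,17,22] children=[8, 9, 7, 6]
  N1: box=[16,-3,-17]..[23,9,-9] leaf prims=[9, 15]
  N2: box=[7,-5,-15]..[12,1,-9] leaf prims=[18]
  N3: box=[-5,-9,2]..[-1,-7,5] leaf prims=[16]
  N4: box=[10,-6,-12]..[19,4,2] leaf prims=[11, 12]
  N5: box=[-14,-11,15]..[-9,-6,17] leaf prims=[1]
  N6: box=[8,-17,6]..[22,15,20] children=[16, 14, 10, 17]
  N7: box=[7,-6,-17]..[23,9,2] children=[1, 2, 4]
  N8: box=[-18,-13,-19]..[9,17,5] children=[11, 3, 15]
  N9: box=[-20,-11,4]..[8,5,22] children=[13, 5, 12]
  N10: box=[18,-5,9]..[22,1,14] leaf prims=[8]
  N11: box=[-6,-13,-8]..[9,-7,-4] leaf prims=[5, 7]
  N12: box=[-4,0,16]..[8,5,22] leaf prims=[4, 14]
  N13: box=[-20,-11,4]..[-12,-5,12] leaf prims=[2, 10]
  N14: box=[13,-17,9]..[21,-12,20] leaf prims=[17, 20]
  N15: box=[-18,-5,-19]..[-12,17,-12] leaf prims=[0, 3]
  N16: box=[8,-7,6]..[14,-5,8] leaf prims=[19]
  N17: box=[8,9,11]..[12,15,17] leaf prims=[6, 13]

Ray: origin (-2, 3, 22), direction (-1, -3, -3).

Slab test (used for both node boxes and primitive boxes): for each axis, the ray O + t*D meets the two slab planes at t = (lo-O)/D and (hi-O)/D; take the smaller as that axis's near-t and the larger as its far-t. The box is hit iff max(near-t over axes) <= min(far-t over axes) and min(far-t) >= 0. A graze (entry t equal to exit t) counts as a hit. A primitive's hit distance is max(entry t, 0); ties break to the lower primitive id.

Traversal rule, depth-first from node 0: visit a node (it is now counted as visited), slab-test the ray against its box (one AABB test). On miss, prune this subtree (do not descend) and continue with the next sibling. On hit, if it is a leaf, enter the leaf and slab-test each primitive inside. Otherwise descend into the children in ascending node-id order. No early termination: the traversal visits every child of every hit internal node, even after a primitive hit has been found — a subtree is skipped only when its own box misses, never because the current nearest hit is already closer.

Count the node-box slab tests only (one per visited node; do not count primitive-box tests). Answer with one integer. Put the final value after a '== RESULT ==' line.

Walk:
N0 x:[-25,18] y:[-14/3,20/3] z:[0,41/3] -> hit [0,20/3], descend [6, 7, 8, 9]
  N6 x:[-24,-10] y:[-4,20/3] z:[2/3,16/3] -> miss, prune
  N7 x:[-25,-9] y:[-2,3] z:[20/3,13] -> miss, prune
  N8 x:[-11,16] y:[-14/3,16/3] z:[17/3,41/3] -> miss, prune
  N9 x:[-10,18] y:[-2/3,14/3] z:[0,6] -> hit [0,14/3], descend [5, 12, 13]
    N5 x:[7,12] y:[3,14/3] z:[5/3,7/3] -> miss, prune
    N12 x:[-10,2] y:[-2/3,1] z:[0,2] -> hit [0,1] leaf, test {P4@t=0, P14(miss)}
    N13 x:[10,18] y:[8/3,14/3] z:[10/3,6] -> miss, prune

Summary -> nodes [0, 6, 7, 8, 9, 5, 12, 13]; box-tests=8; leaf-entries=1; first=P4

== RESULT ==
8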